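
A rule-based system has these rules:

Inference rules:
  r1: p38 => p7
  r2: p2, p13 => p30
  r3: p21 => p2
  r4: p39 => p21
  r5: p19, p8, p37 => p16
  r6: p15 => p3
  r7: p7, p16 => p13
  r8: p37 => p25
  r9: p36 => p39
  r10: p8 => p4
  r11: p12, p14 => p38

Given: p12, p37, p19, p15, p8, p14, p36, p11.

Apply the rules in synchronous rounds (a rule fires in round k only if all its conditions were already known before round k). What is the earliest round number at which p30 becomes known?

Round 1 — r5, r6, r8, r9, r10, r11, derive p16, p3, p25, p39, p4, p38.
Round 2 — r1, r4, derive p7, p21.
Round 3 — r3, r7, derive p2, p13.
Round 4 — r2, derive p30.
p30 first appears in round 4.

4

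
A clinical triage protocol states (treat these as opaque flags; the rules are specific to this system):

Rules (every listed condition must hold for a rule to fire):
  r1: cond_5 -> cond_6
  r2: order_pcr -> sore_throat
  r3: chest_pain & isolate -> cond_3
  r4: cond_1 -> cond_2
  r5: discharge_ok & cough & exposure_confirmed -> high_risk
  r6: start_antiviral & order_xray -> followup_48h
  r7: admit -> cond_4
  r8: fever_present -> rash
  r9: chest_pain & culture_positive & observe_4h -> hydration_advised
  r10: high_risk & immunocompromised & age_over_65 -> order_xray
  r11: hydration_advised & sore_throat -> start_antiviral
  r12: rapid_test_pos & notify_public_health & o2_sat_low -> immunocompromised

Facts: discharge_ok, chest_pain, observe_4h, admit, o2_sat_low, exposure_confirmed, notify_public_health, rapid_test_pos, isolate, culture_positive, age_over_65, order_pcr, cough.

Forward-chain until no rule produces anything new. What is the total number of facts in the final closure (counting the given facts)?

[1] r2 [order_pcr -> sore_throat]; r3 [chest_pain & isolate -> cond_3]; r5 [discharge_ok & cough & exposure_confirmed -> high_risk]; r7 [admit -> cond_4]; r9 [chest_pain & culture_positive & observe_4h -> hydration_advised]; r12 [rapid_test_pos & notify_public_health & o2_sat_low -> immunocompromised]. ⇒ new: sore_throat, cond_3, high_risk, cond_4, hydration_advised, immunocompromised.
[2] r10 [high_risk & immunocompromised & age_over_65 -> order_xray]; r11 [hydration_advised & sore_throat -> start_antiviral]. ⇒ new: order_xray, start_antiviral.
[3] r6 [start_antiviral & order_xray -> followup_48h]. ⇒ new: followup_48h.
Closure: {admit, age_over_65, chest_pain, cond_3, cond_4, cough, culture_positive, discharge_ok, exposure_confirmed, followup_48h, high_risk, hydration_advised, immunocompromised, isolate, notify_public_health, o2_sat_low, observe_4h, order_pcr, order_xray, rapid_test_pos, sore_throat, start_antiviral} — 22 facts.

22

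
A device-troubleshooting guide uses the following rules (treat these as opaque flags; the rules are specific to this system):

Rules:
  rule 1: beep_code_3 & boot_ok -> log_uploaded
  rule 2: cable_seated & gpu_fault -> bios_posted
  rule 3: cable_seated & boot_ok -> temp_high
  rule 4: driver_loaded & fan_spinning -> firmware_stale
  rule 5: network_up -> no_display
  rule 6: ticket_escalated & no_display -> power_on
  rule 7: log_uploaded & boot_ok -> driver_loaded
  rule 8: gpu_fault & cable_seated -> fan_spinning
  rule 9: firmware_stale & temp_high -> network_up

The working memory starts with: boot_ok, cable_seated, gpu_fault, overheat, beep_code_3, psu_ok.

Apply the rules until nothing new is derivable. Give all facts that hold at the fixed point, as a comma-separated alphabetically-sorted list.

[1] rule 1 [beep_code_3 & boot_ok -> log_uploaded]; rule 2 [cable_seated & gpu_fault -> bios_posted]; rule 3 [cable_seated & boot_ok -> temp_high]; rule 8 [gpu_fault & cable_seated -> fan_spinning]. ⇒ new: log_uploaded, bios_posted, temp_high, fan_spinning.
[2] rule 7 [log_uploaded & boot_ok -> driver_loaded]. ⇒ new: driver_loaded.
[3] rule 4 [driver_loaded & fan_spinning -> firmware_stale]. ⇒ new: firmware_stale.
[4] rule 9 [firmware_stale & temp_high -> network_up]. ⇒ new: network_up.
[5] rule 5 [network_up -> no_display]. ⇒ new: no_display.

beep_code_3, bios_posted, boot_ok, cable_seated, driver_loaded, fan_spinning, firmware_stale, gpu_fault, log_uploaded, network_up, no_display, overheat, psu_ok, temp_high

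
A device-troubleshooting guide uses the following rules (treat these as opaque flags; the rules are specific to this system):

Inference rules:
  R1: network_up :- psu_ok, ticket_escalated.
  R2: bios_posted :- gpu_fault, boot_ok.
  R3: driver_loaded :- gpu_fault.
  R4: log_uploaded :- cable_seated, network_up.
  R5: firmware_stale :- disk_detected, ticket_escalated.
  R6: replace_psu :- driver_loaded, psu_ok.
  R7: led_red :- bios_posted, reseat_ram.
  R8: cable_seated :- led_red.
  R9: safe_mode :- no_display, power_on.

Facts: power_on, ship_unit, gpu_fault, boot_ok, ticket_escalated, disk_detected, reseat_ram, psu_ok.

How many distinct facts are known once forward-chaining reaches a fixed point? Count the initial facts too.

16

Round 1: R1 [network_up :- psu_ok, ticket_escalated.]; R2 [bios_posted :- gpu_fault, boot_ok.]; R3 [driver_loaded :- gpu_fault.]; R5 [firmware_stale :- disk_detected, ticket_escalated.]. New: network_up, bios_posted, driver_loaded, firmware_stale.
Round 2: R6 [replace_psu :- driver_loaded, psu_ok.]; R7 [led_red :- bios_posted, reseat_ram.]. New: replace_psu, led_red.
Round 3: R8 [cable_seated :- led_red.]. New: cable_seated.
Round 4: R4 [log_uploaded :- cable_seated, network_up.]. New: log_uploaded.
Closure: {bios_posted, boot_ok, cable_seated, disk_detected, driver_loaded, firmware_stale, gpu_fault, led_red, log_uploaded, network_up, power_on, psu_ok, replace_psu, reseat_ram, ship_unit, ticket_escalated} — 16 facts.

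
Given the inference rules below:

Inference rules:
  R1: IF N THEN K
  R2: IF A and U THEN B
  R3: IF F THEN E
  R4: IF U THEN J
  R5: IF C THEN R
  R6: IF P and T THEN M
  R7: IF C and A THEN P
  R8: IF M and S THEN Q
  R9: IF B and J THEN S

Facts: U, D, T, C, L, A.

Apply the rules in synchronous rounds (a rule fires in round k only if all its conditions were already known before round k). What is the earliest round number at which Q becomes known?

3

Round 1: R2 [IF A and U THEN B]; R4 [IF U THEN J]; R5 [IF C THEN R]; R7 [IF C and A THEN P]. Adds B, J, R, P.
Round 2: R6 [IF P and T THEN M]; R9 [IF B and J THEN S]. Adds M, S.
Round 3: R8 [IF M and S THEN Q]. Adds Q.
Q first appears in round 3.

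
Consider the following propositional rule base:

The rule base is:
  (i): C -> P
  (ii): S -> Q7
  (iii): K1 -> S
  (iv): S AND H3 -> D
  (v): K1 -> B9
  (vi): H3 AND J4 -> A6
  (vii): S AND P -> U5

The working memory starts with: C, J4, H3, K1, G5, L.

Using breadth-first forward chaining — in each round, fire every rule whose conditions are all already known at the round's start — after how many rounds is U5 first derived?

Round 1 fires (i), (iii), (v), (vi), giving P, S, B9, A6.
Round 2 fires (ii), (iv), (vii), giving Q7, D, U5.
U5 first appears in round 2.

2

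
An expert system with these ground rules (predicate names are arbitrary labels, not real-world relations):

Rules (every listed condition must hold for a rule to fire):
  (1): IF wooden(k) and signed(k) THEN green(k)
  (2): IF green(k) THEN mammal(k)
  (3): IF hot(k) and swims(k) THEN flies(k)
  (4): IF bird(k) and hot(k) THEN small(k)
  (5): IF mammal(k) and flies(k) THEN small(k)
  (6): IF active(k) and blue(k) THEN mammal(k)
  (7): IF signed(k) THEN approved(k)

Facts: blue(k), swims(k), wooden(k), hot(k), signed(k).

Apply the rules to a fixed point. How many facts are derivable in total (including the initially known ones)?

Round 1: (1) [IF wooden(k) and signed(k) THEN green(k)]; (3) [IF hot(k) and swims(k) THEN flies(k)]; (7) [IF signed(k) THEN approved(k)]. Adds green(k), flies(k), approved(k).
Round 2: (2) [IF green(k) THEN mammal(k)]. Adds mammal(k).
Round 3: (5) [IF mammal(k) and flies(k) THEN small(k)]. Adds small(k).
Closure: {approved(k), blue(k), flies(k), green(k), hot(k), mammal(k), signed(k), small(k), swims(k), wooden(k)} — 10 facts.

10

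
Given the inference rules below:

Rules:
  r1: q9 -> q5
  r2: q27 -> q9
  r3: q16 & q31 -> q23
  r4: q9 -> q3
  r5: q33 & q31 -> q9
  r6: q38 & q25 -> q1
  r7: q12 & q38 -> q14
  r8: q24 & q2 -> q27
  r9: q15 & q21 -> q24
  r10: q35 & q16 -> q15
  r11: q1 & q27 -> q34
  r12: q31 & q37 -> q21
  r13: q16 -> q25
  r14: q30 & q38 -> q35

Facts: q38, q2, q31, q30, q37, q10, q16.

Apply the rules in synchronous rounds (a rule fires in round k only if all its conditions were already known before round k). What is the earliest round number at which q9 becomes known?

Round 1: r3 [q16 & q31 -> q23]; r12 [q31 & q37 -> q21]; r13 [q16 -> q25]; r14 [q30 & q38 -> q35]. Adds q23, q21, q25, q35.
Round 2: r6 [q38 & q25 -> q1]; r10 [q35 & q16 -> q15]. Adds q1, q15.
Round 3: r9 [q15 & q21 -> q24]. Adds q24.
Round 4: r8 [q24 & q2 -> q27]. Adds q27.
Round 5: r2 [q27 -> q9]; r11 [q1 & q27 -> q34]. Adds q9, q34.
q9 first appears in round 5.

5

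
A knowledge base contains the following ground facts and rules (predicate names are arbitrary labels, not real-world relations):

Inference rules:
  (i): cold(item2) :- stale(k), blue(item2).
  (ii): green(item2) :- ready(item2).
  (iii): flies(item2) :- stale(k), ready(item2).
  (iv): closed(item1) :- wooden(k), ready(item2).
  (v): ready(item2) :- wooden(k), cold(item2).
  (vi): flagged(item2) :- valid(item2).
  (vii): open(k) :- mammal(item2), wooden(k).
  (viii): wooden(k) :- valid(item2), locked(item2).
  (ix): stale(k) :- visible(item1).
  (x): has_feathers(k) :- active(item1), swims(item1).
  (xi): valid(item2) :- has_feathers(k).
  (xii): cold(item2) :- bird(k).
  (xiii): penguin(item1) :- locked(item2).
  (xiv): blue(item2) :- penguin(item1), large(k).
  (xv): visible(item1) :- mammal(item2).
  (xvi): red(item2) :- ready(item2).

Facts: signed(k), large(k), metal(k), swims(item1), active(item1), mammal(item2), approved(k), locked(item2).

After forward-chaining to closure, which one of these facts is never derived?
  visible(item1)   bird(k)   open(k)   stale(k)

bird(k)

Round 1: (x) [has_feathers(k) :- active(item1), swims(item1).]; (xiii) [penguin(item1) :- locked(item2).]; (xv) [visible(item1) :- mammal(item2).]. Adds has_feathers(k), penguin(item1), visible(item1).
Round 2: (ix) [stale(k) :- visible(item1).]; (xi) [valid(item2) :- has_feathers(k).]; (xiv) [blue(item2) :- penguin(item1), large(k).]. Adds stale(k), valid(item2), blue(item2).
Round 3: (i) [cold(item2) :- stale(k), blue(item2).]; (vi) [flagged(item2) :- valid(item2).]; (viii) [wooden(k) :- valid(item2), locked(item2).]. Adds cold(item2), flagged(item2), wooden(k).
Round 4: (v) [ready(item2) :- wooden(k), cold(item2).]; (vii) [open(k) :- mammal(item2), wooden(k).]. Adds ready(item2), open(k).
Round 5: (ii) [green(item2) :- ready(item2).]; (iii) [flies(item2) :- stale(k), ready(item2).]; (iv) [closed(item1) :- wooden(k), ready(item2).]; (xvi) [red(item2) :- ready(item2).]. Adds green(item2), flies(item2), closed(item1), red(item2).
Derived: visible(item1) (round 1), stale(k) (round 2), open(k) (round 4). bird(k) never appears in any round.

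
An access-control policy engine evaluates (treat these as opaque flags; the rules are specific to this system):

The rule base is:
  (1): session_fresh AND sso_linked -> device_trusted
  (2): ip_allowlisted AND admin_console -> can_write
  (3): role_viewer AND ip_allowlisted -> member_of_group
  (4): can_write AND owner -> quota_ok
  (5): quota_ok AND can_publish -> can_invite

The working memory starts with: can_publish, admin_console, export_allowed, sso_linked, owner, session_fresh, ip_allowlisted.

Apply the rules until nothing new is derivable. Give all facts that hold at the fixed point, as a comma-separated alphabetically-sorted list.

Round 1: (1) [session_fresh AND sso_linked -> device_trusted]; (2) [ip_allowlisted AND admin_console -> can_write]. Adds device_trusted, can_write.
Round 2: (4) [can_write AND owner -> quota_ok]. Adds quota_ok.
Round 3: (5) [quota_ok AND can_publish -> can_invite]. Adds can_invite.

admin_console, can_invite, can_publish, can_write, device_trusted, export_allowed, ip_allowlisted, owner, quota_ok, session_fresh, sso_linked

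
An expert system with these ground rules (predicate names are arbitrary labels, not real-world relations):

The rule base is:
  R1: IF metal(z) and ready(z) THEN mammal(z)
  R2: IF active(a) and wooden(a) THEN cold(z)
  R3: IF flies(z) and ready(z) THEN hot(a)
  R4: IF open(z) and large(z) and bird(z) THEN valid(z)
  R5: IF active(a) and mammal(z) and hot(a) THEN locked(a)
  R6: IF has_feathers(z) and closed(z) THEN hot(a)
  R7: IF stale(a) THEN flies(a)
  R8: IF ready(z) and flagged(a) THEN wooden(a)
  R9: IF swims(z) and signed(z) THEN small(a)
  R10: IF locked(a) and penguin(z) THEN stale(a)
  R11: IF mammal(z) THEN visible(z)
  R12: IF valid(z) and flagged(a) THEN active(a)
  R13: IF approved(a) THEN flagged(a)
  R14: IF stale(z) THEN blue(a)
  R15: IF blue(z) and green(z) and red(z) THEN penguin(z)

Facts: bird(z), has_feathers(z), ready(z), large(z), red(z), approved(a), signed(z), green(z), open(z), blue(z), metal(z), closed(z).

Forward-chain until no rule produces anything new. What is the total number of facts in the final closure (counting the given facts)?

24

Round 1: R1 [IF metal(z) and ready(z) THEN mammal(z)]; R4 [IF open(z) and large(z) and bird(z) THEN valid(z)]; R6 [IF has_feathers(z) and closed(z) THEN hot(a)]; R13 [IF approved(a) THEN flagged(a)]; R15 [IF blue(z) and green(z) and red(z) THEN penguin(z)]. Adds mammal(z), valid(z), hot(a), flagged(a), penguin(z).
Round 2: R8 [IF ready(z) and flagged(a) THEN wooden(a)]; R11 [IF mammal(z) THEN visible(z)]; R12 [IF valid(z) and flagged(a) THEN active(a)]. Adds wooden(a), visible(z), active(a).
Round 3: R2 [IF active(a) and wooden(a) THEN cold(z)]; R5 [IF active(a) and mammal(z) and hot(a) THEN locked(a)]. Adds cold(z), locked(a).
Round 4: R10 [IF locked(a) and penguin(z) THEN stale(a)]. Adds stale(a).
Round 5: R7 [IF stale(a) THEN flies(a)]. Adds flies(a).
Closure: {active(a), approved(a), bird(z), blue(z), closed(z), cold(z), flagged(a), flies(a), green(z), has_feathers(z), hot(a), large(z), locked(a), mammal(z), metal(z), open(z), penguin(z), ready(z), red(z), signed(z), stale(a), valid(z), visible(z), wooden(a)} — 24 facts.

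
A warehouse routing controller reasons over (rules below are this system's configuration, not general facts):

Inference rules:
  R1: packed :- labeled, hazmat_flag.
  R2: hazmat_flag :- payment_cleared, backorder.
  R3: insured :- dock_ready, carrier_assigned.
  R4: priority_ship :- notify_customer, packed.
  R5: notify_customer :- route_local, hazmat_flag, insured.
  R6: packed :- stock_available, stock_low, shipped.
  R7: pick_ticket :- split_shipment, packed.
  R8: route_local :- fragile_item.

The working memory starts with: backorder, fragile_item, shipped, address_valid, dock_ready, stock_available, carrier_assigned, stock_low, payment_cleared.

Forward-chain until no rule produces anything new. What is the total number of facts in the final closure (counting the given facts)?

15

Round 1: R2 [hazmat_flag :- payment_cleared, backorder.]; R3 [insured :- dock_ready, carrier_assigned.]; R6 [packed :- stock_available, stock_low, shipped.]; R8 [route_local :- fragile_item.]. Adds hazmat_flag, insured, packed, route_local.
Round 2: R5 [notify_customer :- route_local, hazmat_flag, insured.]. Adds notify_customer.
Round 3: R4 [priority_ship :- notify_customer, packed.]. Adds priority_ship.
Closure: {address_valid, backorder, carrier_assigned, dock_ready, fragile_item, hazmat_flag, insured, notify_customer, packed, payment_cleared, priority_ship, route_local, shipped, stock_available, stock_low} — 15 facts.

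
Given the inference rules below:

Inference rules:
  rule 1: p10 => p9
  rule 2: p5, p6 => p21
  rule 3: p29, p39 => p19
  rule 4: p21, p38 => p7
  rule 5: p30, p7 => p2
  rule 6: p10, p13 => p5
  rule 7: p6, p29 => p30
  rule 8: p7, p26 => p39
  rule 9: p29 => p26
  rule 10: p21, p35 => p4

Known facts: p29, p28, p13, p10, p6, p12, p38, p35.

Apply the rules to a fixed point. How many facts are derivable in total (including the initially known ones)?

18

Round 1 fires rule 1, rule 6, rule 7, rule 9, giving p9, p5, p30, p26.
Round 2 fires rule 2, giving p21.
Round 3 fires rule 4, rule 10, giving p7, p4.
Round 4 fires rule 5, rule 8, giving p2, p39.
Round 5 fires rule 3, giving p19.
Closure: {p10, p12, p13, p19, p2, p21, p26, p28, p29, p30, p35, p38, p39, p4, p5, p6, p7, p9} — 18 facts.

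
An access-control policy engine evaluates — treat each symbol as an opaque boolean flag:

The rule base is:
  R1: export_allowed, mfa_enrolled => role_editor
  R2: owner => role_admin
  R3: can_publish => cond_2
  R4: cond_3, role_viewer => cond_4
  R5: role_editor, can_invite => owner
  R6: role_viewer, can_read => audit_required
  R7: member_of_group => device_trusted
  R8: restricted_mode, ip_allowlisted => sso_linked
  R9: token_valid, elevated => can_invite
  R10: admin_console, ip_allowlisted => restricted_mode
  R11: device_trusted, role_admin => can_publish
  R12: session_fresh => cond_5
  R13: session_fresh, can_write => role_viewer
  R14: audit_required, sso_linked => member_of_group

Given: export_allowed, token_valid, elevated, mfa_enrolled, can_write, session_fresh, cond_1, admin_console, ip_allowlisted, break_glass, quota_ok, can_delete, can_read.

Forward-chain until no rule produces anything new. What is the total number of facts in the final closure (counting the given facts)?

26

Round 1 — R1, R9, R10, R12, R13, derive role_editor, can_invite, restricted_mode, cond_5, role_viewer.
Round 2 — R5, R6, R8, derive owner, audit_required, sso_linked.
Round 3 — R2, R14, derive role_admin, member_of_group.
Round 4 — R7, derive device_trusted.
Round 5 — R11, derive can_publish.
Round 6 — R3, derive cond_2.
Closure: {admin_console, audit_required, break_glass, can_delete, can_invite, can_publish, can_read, can_write, cond_1, cond_2, cond_5, device_trusted, elevated, export_allowed, ip_allowlisted, member_of_group, mfa_enrolled, owner, quota_ok, restricted_mode, role_admin, role_editor, role_viewer, session_fresh, sso_linked, token_valid} — 26 facts.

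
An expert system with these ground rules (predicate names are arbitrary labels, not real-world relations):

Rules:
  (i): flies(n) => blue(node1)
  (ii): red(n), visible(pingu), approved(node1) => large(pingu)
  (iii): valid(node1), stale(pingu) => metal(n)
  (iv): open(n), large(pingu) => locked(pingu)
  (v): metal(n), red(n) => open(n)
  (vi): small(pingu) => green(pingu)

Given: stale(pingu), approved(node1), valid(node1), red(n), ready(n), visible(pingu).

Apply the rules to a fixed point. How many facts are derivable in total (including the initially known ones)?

Round 1: (ii) [red(n), visible(pingu), approved(node1) => large(pingu)]; (iii) [valid(node1), stale(pingu) => metal(n)]. New: large(pingu), metal(n).
Round 2: (v) [metal(n), red(n) => open(n)]. New: open(n).
Round 3: (iv) [open(n), large(pingu) => locked(pingu)]. New: locked(pingu).
Closure: {approved(node1), large(pingu), locked(pingu), metal(n), open(n), ready(n), red(n), stale(pingu), valid(node1), visible(pingu)} — 10 facts.

10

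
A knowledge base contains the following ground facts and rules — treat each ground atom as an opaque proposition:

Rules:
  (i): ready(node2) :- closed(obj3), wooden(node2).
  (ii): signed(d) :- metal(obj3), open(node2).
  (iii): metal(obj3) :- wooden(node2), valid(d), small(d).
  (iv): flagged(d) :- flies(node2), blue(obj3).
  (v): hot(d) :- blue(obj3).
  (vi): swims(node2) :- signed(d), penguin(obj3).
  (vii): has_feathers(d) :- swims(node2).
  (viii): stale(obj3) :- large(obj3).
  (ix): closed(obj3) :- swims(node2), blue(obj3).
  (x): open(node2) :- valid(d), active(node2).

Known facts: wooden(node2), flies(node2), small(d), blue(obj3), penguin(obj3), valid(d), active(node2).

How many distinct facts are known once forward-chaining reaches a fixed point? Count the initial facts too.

Round 1 fires (iii), (iv), (v), (x), giving metal(obj3), flagged(d), hot(d), open(node2).
Round 2 fires (ii), giving signed(d).
Round 3 fires (vi), giving swims(node2).
Round 4 fires (vii), (ix), giving has_feathers(d), closed(obj3).
Round 5 fires (i), giving ready(node2).
Closure: {active(node2), blue(obj3), closed(obj3), flagged(d), flies(node2), has_feathers(d), hot(d), metal(obj3), open(node2), penguin(obj3), ready(node2), signed(d), small(d), swims(node2), valid(d), wooden(node2)} — 16 facts.

16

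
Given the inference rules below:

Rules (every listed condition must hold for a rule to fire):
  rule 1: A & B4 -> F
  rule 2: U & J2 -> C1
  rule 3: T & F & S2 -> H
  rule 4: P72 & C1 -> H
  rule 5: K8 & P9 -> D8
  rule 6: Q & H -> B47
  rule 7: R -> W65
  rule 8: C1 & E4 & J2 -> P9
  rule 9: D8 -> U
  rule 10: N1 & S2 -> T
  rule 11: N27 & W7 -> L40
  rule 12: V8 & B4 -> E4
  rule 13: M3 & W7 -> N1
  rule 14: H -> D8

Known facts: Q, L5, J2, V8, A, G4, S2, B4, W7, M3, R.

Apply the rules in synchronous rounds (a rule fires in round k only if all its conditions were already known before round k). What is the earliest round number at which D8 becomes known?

4

Round 1 fires rule 1, rule 7, rule 12, rule 13, giving F, W65, E4, N1.
Round 2 fires rule 10, giving T.
Round 3 fires rule 3, giving H.
Round 4 fires rule 6, rule 14, giving B47, D8.
D8 first appears in round 4.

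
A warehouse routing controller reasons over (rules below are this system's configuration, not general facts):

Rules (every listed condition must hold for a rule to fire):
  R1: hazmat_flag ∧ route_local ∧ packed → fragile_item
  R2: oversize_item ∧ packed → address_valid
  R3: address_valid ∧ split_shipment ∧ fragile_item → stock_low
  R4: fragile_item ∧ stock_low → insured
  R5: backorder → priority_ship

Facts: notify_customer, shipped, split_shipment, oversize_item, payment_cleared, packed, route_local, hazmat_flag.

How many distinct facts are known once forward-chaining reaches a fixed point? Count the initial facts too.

12

Round 1: R1 [hazmat_flag ∧ route_local ∧ packed → fragile_item]; R2 [oversize_item ∧ packed → address_valid]. New: fragile_item, address_valid.
Round 2: R3 [address_valid ∧ split_shipment ∧ fragile_item → stock_low]. New: stock_low.
Round 3: R4 [fragile_item ∧ stock_low → insured]. New: insured.
Closure: {address_valid, fragile_item, hazmat_flag, insured, notify_customer, oversize_item, packed, payment_cleared, route_local, shipped, split_shipment, stock_low} — 12 facts.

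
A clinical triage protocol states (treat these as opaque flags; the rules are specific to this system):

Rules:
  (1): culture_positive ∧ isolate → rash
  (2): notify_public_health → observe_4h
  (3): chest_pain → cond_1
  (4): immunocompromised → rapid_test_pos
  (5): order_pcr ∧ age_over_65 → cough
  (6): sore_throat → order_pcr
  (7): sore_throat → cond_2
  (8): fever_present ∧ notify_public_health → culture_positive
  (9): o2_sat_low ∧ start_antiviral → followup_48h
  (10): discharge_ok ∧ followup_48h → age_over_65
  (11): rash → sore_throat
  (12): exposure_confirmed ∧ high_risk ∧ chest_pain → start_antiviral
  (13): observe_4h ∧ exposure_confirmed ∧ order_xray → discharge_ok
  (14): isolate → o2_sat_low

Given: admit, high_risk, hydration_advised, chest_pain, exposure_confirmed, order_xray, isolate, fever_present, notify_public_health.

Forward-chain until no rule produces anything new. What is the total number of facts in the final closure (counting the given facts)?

[1] (2) [notify_public_health → observe_4h]; (3) [chest_pain → cond_1]; (8) [fever_present ∧ notify_public_health → culture_positive]; (12) [exposure_confirmed ∧ high_risk ∧ chest_pain → start_antiviral]; (14) [isolate → o2_sat_low]. ⇒ new: observe_4h, cond_1, culture_positive, start_antiviral, o2_sat_low.
[2] (1) [culture_positive ∧ isolate → rash]; (9) [o2_sat_low ∧ start_antiviral → followup_48h]; (13) [observe_4h ∧ exposure_confirmed ∧ order_xray → discharge_ok]. ⇒ new: rash, followup_48h, discharge_ok.
[3] (10) [discharge_ok ∧ followup_48h → age_over_65]; (11) [rash → sore_throat]. ⇒ new: age_over_65, sore_throat.
[4] (6) [sore_throat → order_pcr]; (7) [sore_throat → cond_2]. ⇒ new: order_pcr, cond_2.
[5] (5) [order_pcr ∧ age_over_65 → cough]. ⇒ new: cough.
Closure: {admit, age_over_65, chest_pain, cond_1, cond_2, cough, culture_positive, discharge_ok, exposure_confirmed, fever_present, followup_48h, high_risk, hydration_advised, isolate, notify_public_health, o2_sat_low, observe_4h, order_pcr, order_xray, rash, sore_throat, start_antiviral} — 22 facts.

22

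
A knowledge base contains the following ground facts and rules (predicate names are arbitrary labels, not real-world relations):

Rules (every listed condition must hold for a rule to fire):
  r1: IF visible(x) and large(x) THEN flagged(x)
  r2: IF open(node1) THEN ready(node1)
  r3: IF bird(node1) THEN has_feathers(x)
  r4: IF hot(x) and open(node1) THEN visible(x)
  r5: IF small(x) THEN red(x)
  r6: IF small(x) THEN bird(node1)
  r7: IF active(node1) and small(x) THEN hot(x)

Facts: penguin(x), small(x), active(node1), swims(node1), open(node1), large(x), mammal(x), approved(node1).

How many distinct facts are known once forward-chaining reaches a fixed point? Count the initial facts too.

15

Round 1 fires r2, r5, r6, r7, giving ready(node1), red(x), bird(node1), hot(x).
Round 2 fires r3, r4, giving has_feathers(x), visible(x).
Round 3 fires r1, giving flagged(x).
Closure: {active(node1), approved(node1), bird(node1), flagged(x), has_feathers(x), hot(x), large(x), mammal(x), open(node1), penguin(x), ready(node1), red(x), small(x), swims(node1), visible(x)} — 15 facts.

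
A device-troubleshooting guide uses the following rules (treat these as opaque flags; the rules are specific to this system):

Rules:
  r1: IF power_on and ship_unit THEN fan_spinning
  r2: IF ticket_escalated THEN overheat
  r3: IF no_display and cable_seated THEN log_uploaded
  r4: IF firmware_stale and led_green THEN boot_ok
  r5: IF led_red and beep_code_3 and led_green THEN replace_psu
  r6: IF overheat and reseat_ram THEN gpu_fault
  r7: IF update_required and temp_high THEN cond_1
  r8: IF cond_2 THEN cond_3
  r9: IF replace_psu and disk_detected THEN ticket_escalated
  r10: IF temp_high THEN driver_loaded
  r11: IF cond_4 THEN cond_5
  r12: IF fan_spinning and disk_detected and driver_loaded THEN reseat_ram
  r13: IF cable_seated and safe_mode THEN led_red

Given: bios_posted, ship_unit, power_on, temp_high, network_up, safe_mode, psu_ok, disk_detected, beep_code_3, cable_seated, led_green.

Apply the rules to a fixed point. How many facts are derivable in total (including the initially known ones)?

19

Round 1: r1 [IF power_on and ship_unit THEN fan_spinning]; r10 [IF temp_high THEN driver_loaded]; r13 [IF cable_seated and safe_mode THEN led_red]. Adds fan_spinning, driver_loaded, led_red.
Round 2: r5 [IF led_red and beep_code_3 and led_green THEN replace_psu]; r12 [IF fan_spinning and disk_detected and driver_loaded THEN reseat_ram]. Adds replace_psu, reseat_ram.
Round 3: r9 [IF replace_psu and disk_detected THEN ticket_escalated]. Adds ticket_escalated.
Round 4: r2 [IF ticket_escalated THEN overheat]. Adds overheat.
Round 5: r6 [IF overheat and reseat_ram THEN gpu_fault]. Adds gpu_fault.
Closure: {beep_code_3, bios_posted, cable_seated, disk_detected, driver_loaded, fan_spinning, gpu_fault, led_green, led_red, network_up, overheat, power_on, psu_ok, replace_psu, reseat_ram, safe_mode, ship_unit, temp_high, ticket_escalated} — 19 facts.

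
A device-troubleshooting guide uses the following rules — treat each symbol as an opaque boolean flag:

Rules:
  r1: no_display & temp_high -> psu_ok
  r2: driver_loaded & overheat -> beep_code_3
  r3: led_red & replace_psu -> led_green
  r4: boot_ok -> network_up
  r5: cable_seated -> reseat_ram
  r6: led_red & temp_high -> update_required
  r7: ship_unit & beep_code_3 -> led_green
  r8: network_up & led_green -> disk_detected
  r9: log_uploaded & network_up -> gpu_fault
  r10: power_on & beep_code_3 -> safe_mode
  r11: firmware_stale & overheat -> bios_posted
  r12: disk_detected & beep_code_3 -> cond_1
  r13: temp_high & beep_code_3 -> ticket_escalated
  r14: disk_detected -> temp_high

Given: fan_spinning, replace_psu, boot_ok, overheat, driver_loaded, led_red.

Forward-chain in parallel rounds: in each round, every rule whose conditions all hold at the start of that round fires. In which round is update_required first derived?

4

[1] r2 [driver_loaded & overheat -> beep_code_3]; r3 [led_red & replace_psu -> led_green]; r4 [boot_ok -> network_up]. ⇒ new: beep_code_3, led_green, network_up.
[2] r8 [network_up & led_green -> disk_detected]. ⇒ new: disk_detected.
[3] r12 [disk_detected & beep_code_3 -> cond_1]; r14 [disk_detected -> temp_high]. ⇒ new: cond_1, temp_high.
[4] r6 [led_red & temp_high -> update_required]; r13 [temp_high & beep_code_3 -> ticket_escalated]. ⇒ new: update_required, ticket_escalated.
update_required first appears in round 4.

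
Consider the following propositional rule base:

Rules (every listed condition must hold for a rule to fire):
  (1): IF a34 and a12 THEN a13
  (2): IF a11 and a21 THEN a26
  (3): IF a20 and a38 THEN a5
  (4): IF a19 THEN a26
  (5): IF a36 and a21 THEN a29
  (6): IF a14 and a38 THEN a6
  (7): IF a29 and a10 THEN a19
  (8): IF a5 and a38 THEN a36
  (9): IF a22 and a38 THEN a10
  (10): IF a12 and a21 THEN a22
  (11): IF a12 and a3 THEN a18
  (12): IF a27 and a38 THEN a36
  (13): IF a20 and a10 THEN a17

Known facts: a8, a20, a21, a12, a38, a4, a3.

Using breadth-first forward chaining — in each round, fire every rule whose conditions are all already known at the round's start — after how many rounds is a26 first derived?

Round 1 — (3), (10), (11), derive a5, a22, a18.
Round 2 — (8), (9), derive a36, a10.
Round 3 — (5), (13), derive a29, a17.
Round 4 — (7), derive a19.
Round 5 — (4), derive a26.
a26 first appears in round 5.

5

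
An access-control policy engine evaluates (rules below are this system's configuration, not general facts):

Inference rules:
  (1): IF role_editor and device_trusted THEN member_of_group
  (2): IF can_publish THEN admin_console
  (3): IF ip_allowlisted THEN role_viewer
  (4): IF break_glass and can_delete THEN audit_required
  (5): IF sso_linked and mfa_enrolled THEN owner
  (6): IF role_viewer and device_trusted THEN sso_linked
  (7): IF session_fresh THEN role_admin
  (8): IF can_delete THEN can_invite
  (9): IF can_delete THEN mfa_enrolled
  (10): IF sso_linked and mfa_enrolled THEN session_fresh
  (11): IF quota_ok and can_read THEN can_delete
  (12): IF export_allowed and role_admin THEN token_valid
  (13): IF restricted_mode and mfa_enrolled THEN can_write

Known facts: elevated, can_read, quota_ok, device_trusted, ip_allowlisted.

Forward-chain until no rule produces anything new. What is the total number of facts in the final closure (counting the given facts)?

Round 1: (3) [IF ip_allowlisted THEN role_viewer]; (11) [IF quota_ok and can_read THEN can_delete]. New: role_viewer, can_delete.
Round 2: (6) [IF role_viewer and device_trusted THEN sso_linked]; (8) [IF can_delete THEN can_invite]; (9) [IF can_delete THEN mfa_enrolled]. New: sso_linked, can_invite, mfa_enrolled.
Round 3: (5) [IF sso_linked and mfa_enrolled THEN owner]; (10) [IF sso_linked and mfa_enrolled THEN session_fresh]. New: owner, session_fresh.
Round 4: (7) [IF session_fresh THEN role_admin]. New: role_admin.
Closure: {can_delete, can_invite, can_read, device_trusted, elevated, ip_allowlisted, mfa_enrolled, owner, quota_ok, role_admin, role_viewer, session_fresh, sso_linked} — 13 facts.

13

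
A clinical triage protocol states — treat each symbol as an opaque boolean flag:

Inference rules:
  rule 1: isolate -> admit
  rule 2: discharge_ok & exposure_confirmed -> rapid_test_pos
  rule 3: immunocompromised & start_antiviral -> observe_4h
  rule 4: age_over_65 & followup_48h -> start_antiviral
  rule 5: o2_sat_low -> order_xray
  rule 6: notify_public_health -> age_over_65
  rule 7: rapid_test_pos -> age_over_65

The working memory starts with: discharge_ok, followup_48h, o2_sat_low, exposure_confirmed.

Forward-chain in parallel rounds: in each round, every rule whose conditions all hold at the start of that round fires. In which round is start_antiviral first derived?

3

Round 1 fires rule 2, rule 5, giving rapid_test_pos, order_xray.
Round 2 fires rule 7, giving age_over_65.
Round 3 fires rule 4, giving start_antiviral.
start_antiviral first appears in round 3.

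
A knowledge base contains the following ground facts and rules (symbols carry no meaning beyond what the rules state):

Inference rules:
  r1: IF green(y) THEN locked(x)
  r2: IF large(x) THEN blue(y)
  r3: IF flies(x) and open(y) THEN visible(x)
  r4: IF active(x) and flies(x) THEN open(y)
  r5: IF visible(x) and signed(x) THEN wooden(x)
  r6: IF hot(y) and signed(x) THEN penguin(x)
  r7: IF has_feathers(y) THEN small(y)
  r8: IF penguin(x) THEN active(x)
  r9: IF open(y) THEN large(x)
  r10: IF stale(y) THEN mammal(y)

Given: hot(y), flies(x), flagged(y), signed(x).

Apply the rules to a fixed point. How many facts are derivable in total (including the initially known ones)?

Round 1: r6 [IF hot(y) and signed(x) THEN penguin(x)]. New: penguin(x).
Round 2: r8 [IF penguin(x) THEN active(x)]. New: active(x).
Round 3: r4 [IF active(x) and flies(x) THEN open(y)]. New: open(y).
Round 4: r3 [IF flies(x) and open(y) THEN visible(x)]; r9 [IF open(y) THEN large(x)]. New: visible(x), large(x).
Round 5: r2 [IF large(x) THEN blue(y)]; r5 [IF visible(x) and signed(x) THEN wooden(x)]. New: blue(y), wooden(x).
Closure: {active(x), blue(y), flagged(y), flies(x), hot(y), large(x), open(y), penguin(x), signed(x), visible(x), wooden(x)} — 11 facts.

11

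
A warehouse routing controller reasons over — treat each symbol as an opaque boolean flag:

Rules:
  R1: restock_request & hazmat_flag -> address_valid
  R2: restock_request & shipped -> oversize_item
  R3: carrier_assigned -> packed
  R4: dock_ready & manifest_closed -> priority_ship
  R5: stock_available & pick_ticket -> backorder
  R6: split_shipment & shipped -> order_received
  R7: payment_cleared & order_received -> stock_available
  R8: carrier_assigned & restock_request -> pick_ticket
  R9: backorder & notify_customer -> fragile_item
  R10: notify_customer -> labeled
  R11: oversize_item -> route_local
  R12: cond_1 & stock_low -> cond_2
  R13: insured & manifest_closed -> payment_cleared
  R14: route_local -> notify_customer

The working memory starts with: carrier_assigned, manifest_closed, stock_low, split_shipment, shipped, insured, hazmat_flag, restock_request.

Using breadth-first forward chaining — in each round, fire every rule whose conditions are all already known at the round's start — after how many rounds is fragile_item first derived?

Round 1: R1 [restock_request & hazmat_flag -> address_valid]; R2 [restock_request & shipped -> oversize_item]; R3 [carrier_assigned -> packed]; R6 [split_shipment & shipped -> order_received]; R8 [carrier_assigned & restock_request -> pick_ticket]; R13 [insured & manifest_closed -> payment_cleared]. Adds address_valid, oversize_item, packed, order_received, pick_ticket, payment_cleared.
Round 2: R7 [payment_cleared & order_received -> stock_available]; R11 [oversize_item -> route_local]. Adds stock_available, route_local.
Round 3: R5 [stock_available & pick_ticket -> backorder]; R14 [route_local -> notify_customer]. Adds backorder, notify_customer.
Round 4: R9 [backorder & notify_customer -> fragile_item]; R10 [notify_customer -> labeled]. Adds fragile_item, labeled.
fragile_item first appears in round 4.

4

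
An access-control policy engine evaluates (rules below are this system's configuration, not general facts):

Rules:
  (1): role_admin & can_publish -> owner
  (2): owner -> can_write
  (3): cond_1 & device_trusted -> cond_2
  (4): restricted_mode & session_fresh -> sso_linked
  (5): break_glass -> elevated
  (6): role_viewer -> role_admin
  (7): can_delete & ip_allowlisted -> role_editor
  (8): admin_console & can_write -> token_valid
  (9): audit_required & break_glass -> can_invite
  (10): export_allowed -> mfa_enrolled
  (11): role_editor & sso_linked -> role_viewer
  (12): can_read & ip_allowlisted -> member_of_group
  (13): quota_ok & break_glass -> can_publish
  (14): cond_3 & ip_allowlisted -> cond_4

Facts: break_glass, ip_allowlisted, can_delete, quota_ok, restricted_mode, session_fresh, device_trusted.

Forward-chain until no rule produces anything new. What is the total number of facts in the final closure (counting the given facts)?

15

Round 1: (4) [restricted_mode & session_fresh -> sso_linked]; (5) [break_glass -> elevated]; (7) [can_delete & ip_allowlisted -> role_editor]; (13) [quota_ok & break_glass -> can_publish]. Adds sso_linked, elevated, role_editor, can_publish.
Round 2: (11) [role_editor & sso_linked -> role_viewer]. Adds role_viewer.
Round 3: (6) [role_viewer -> role_admin]. Adds role_admin.
Round 4: (1) [role_admin & can_publish -> owner]. Adds owner.
Round 5: (2) [owner -> can_write]. Adds can_write.
Closure: {break_glass, can_delete, can_publish, can_write, device_trusted, elevated, ip_allowlisted, owner, quota_ok, restricted_mode, role_admin, role_editor, role_viewer, session_fresh, sso_linked} — 15 facts.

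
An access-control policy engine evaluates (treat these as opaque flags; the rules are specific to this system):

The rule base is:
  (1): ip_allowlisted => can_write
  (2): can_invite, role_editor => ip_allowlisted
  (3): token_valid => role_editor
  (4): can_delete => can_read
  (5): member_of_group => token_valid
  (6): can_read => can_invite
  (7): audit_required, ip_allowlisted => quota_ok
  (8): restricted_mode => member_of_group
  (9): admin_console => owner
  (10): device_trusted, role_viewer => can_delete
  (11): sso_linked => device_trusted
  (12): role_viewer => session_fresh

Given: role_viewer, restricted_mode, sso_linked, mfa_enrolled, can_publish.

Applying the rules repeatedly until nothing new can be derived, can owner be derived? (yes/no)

no

Round 1: (8) [restricted_mode => member_of_group]; (11) [sso_linked => device_trusted]; (12) [role_viewer => session_fresh]. New: member_of_group, device_trusted, session_fresh.
Round 2: (5) [member_of_group => token_valid]; (10) [device_trusted, role_viewer => can_delete]. New: token_valid, can_delete.
Round 3: (3) [token_valid => role_editor]; (4) [can_delete => can_read]. New: role_editor, can_read.
Round 4: (6) [can_read => can_invite]. New: can_invite.
Round 5: (2) [can_invite, role_editor => ip_allowlisted]. New: ip_allowlisted.
Round 6: (1) [ip_allowlisted => can_write]. New: can_write.
Fixed point reached. owner is concluded only by (9); (9) needs admin_console (never derived).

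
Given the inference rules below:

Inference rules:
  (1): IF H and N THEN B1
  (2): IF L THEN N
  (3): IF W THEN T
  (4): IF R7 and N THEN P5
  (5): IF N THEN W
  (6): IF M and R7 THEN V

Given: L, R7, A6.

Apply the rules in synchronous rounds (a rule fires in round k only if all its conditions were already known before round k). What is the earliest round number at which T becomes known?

Round 1: (2) [IF L THEN N]. New: N.
Round 2: (4) [IF R7 and N THEN P5]; (5) [IF N THEN W]. New: P5, W.
Round 3: (3) [IF W THEN T]. New: T.
T first appears in round 3.

3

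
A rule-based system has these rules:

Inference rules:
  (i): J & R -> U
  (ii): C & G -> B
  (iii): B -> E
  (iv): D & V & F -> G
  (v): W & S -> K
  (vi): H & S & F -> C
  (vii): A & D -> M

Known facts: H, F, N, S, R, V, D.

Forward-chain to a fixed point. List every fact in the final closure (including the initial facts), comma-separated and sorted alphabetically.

[1] (iv) [D & V & F -> G]; (vi) [H & S & F -> C]. ⇒ new: G, C.
[2] (ii) [C & G -> B]. ⇒ new: B.
[3] (iii) [B -> E]. ⇒ new: E.

B, C, D, E, F, G, H, N, R, S, V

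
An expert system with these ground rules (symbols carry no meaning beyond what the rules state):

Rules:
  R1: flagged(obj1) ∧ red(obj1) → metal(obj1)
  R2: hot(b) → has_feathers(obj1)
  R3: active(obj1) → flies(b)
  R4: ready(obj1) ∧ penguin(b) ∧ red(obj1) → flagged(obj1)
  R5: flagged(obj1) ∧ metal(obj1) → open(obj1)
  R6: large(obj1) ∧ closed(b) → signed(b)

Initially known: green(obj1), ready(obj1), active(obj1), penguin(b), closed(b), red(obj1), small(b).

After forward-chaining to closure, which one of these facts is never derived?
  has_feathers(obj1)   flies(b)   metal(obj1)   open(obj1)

has_feathers(obj1)

Round 1 fires R3, R4, giving flies(b), flagged(obj1).
Round 2 fires R1, giving metal(obj1).
Round 3 fires R5, giving open(obj1).
Derived: metal(obj1) (round 2), flies(b) (round 1), open(obj1) (round 3). has_feathers(obj1) never appears in any round.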